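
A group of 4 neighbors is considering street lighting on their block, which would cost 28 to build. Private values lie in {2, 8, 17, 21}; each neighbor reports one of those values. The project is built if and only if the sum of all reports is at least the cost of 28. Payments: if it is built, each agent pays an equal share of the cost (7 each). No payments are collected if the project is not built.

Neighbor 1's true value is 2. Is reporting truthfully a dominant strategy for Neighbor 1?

Check each profile of the others' reports and compare truth against every alternative report.
Others report (2, 2, 17): truth gives 0, best alternative gives -5.
Others report (2, 2, 21): truth gives 0, best alternative gives -5.
Others report (2, 17, 2): truth gives 0, best alternative gives -5.
Others report (2, 21, 2): truth gives 0, best alternative gives -5.
Others report (8, 8, 8): truth gives 0, best alternative gives -5.
Others report (17, 2, 2): truth gives 0, best alternative gives -5.
(Remaining 58 profiles checked similarly; truth is weakly best in each.)
In every case the truthful report is at least as good as any alternative, so it is a dominant strategy.

Yes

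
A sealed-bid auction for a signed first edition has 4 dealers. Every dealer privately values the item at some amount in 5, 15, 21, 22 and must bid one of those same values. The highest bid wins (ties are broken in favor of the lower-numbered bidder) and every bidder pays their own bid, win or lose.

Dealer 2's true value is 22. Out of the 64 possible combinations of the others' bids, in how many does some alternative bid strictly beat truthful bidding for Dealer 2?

34

Others bid (5, 5, 5): truth gives 0; bid 15 gives 7 > 0. Violating.
Others bid (5, 5, 15): truth gives 0; bid 15 gives 7 > 0. Violating.
Others bid (5, 5, 21): truth gives 0; bid 21 gives 1 > 0. Violating.
Others bid (5, 15, 5): truth gives 0; bid 15 gives 7 > 0. Violating.
Others bid (5, 5, 22): truth gives 0; no alternative beats it.
Others bid (5, 15, 22): truth gives 0; no alternative beats it.
(Checking all 64 profiles: 34 have a profitable deviation, 30 do not.)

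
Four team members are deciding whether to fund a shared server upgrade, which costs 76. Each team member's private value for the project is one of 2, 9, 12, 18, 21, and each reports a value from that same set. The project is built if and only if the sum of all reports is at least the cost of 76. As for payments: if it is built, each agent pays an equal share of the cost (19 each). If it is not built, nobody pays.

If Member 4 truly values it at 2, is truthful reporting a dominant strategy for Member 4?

Yes

Check each profile of the others' reports and compare truth against every alternative report.
Others report (2, 2, 2): truth gives 0, best alternative gives 0.
Others report (2, 2, 9): truth gives 0, best alternative gives 0.
Others report (2, 2, 12): truth gives 0, best alternative gives 0.
Others report (2, 2, 18): truth gives 0, best alternative gives 0.
Others report (2, 2, 21): truth gives 0, best alternative gives 0.
Others report (2, 9, 2): truth gives 0, best alternative gives 0.
(Remaining 119 profiles checked similarly; truth is weakly best in each.)
In every case the truthful report is at least as good as any alternative, so it is a dominant strategy.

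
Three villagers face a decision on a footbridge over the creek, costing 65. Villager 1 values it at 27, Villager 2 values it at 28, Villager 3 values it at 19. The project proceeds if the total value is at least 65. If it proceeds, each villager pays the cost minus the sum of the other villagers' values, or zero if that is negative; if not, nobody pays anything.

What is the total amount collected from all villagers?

47

Total value 74 ≥ cost 65, so it is built.
Villager 1: others sum to 47; max(0, 65 - 47) = 18.
Villager 2: others sum to 46; max(0, 65 - 46) = 19.
Villager 3: others sum to 55; max(0, 65 - 55) = 10.
Total collected = 18 + 19 + 10 = 47.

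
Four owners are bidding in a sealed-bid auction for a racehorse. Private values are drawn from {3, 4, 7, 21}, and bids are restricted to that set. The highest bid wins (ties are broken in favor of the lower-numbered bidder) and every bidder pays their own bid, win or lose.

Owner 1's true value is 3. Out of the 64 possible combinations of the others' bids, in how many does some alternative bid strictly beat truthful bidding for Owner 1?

Others bid (3, 3, 4): truth gives -3; bid 4 gives -1 > -3. Violating.
Others bid (3, 4, 3): truth gives -3; bid 4 gives -1 > -3. Violating.
Others bid (3, 4, 4): truth gives -3; bid 4 gives -1 > -3. Violating.
Others bid (4, 3, 3): truth gives -3; bid 4 gives -1 > -3. Violating.
Others bid (3, 3, 3): truth gives 0; no alternative beats it.
Others bid (3, 3, 7): truth gives -3; no alternative beats it.
(Checking all 64 profiles: 7 have a profitable deviation, 57 do not.)

7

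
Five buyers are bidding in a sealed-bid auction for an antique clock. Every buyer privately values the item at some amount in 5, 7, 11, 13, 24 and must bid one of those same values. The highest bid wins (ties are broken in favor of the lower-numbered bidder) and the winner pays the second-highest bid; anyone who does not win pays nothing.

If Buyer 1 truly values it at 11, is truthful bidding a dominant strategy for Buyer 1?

Yes

Check each profile of the others' bids and compare truth against every alternative bid.
Others bid (5, 5, 5, 5): truth gives 6, best alternative gives 6.
Others bid (5, 5, 5, 7): truth gives 4, best alternative gives 4.
Others bid (5, 5, 7, 5): truth gives 4, best alternative gives 4.
Others bid (5, 5, 7, 7): truth gives 4, best alternative gives 4.
Others bid (5, 7, 5, 5): truth gives 4, best alternative gives 4.
Others bid (5, 7, 5, 7): truth gives 4, best alternative gives 4.
(Remaining 619 profiles checked similarly; truth is weakly best in each.)
In every case the truthful bid is at least as good as any alternative, so it is a dominant strategy.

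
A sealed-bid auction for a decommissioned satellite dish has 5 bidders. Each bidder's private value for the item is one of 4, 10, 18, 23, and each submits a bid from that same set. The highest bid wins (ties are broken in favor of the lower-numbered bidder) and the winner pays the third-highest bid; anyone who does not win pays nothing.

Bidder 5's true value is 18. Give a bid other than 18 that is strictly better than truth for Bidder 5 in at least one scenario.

Suppose Bidder 1 bids 4, Bidder 2 bids 4, Bidder 3 bids 4 and Bidder 4 bids 18.
Bid 18: loses, pays 0, utility 0.
Bid 23: wins, pays 4, utility 18 - 4 = 14.
So bidding 23 beats truth here (14 > 0).

23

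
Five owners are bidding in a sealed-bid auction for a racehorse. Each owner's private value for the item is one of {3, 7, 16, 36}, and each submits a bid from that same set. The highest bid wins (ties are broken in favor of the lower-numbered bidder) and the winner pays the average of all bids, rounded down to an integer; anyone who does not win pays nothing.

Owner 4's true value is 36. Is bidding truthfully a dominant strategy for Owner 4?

Consider the case where Owner 1 bids 3, Owner 2 bids 3, Owner 3 bids 3 and Owner 5 bids 3.
Truthful bid 36: wins, pays 9, utility 36 - 9 = 27.
Bid 7 instead: wins, pays 3, utility 36 - 3 = 33.
Since 33 > 27, bidding 7 is strictly better here, so truthful bidding is not dominant.

No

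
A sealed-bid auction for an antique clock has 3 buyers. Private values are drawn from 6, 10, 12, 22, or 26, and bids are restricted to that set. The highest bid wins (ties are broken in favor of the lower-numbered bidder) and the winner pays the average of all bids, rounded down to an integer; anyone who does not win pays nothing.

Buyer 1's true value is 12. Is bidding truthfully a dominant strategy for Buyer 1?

Consider the case where Buyer 2 bids 6 and Buyer 3 bids 6.
Truthful bid 12: wins, pays 8, utility 12 - 8 = 4.
Bid 6 instead: wins, pays 6, utility 12 - 6 = 6.
Since 6 > 4, bidding 6 is strictly better here, so truthful bidding is not dominant.

No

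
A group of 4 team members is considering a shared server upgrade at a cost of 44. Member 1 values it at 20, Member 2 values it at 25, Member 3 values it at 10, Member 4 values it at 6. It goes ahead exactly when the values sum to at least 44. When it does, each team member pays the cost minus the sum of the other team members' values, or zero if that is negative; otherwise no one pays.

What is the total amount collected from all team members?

11

Total value 61 ≥ cost 44, so it is built.
Member 1: others sum to 41; max(0, 44 - 41) = 3.
Member 2: others sum to 36; max(0, 44 - 36) = 8.
Member 3: others sum to 51; max(0, 44 - 51) = 0.
Member 4: others sum to 55; max(0, 44 - 55) = 0.
Total collected = 3 + 8 + 0 + 0 = 11.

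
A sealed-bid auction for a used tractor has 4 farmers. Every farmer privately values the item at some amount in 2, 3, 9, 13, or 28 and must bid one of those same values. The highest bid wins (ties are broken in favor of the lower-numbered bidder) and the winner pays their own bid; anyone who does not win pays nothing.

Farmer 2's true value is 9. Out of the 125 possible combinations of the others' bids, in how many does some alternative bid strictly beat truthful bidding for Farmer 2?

4

Others bid (2, 2, 2): truth gives 0; bid 3 gives 6 > 0. Violating.
Others bid (2, 2, 3): truth gives 0; bid 3 gives 6 > 0. Violating.
Others bid (2, 3, 2): truth gives 0; bid 3 gives 6 > 0. Violating.
Others bid (2, 3, 3): truth gives 0; bid 3 gives 6 > 0. Violating.
Others bid (2, 2, 9): truth gives 0; no alternative beats it.
Others bid (2, 2, 13): truth gives 0; no alternative beats it.
(Checking all 125 profiles: 4 have a profitable deviation, 121 do not.)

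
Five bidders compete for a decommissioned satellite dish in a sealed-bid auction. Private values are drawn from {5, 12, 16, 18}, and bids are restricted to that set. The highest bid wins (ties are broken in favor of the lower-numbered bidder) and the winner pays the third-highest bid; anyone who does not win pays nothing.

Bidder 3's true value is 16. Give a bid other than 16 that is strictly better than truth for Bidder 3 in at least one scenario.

18

Suppose Bidder 1 bids 5, Bidder 2 bids 5, Bidder 4 bids 5 and Bidder 5 bids 18.
Bid 16: loses, pays 0, utility 0.
Bid 18: wins, pays 5, utility 16 - 5 = 11.
So bidding 18 beats truth here (11 > 0).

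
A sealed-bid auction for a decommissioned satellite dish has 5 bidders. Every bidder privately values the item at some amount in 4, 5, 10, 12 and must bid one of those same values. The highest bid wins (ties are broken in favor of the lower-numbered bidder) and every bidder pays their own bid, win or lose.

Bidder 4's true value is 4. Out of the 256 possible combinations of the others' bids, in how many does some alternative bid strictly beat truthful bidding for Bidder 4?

Others bid (4, 4, 4, 4): truth gives -4; bid 5 gives -1 > -4. Violating.
Others bid (4, 4, 4, 5): truth gives -4; bid 5 gives -1 > -4. Violating.
Others bid (4, 4, 4, 10): truth gives -4; no alternative beats it.
Others bid (4, 4, 4, 12): truth gives -4; no alternative beats it.
(Checking all 256 profiles: 2 have a profitable deviation, 254 do not.)

2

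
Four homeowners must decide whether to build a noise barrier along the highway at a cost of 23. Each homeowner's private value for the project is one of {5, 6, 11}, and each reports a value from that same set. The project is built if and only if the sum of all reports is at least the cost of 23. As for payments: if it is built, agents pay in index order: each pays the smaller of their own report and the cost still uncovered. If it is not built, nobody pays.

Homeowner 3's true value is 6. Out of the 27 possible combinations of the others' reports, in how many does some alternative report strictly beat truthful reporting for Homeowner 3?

Others report (5, 5, 11): truth gives 0; report 5 gives 1 > 0. Violating.
Others report (5, 6, 11): truth gives 0; report 5 gives 1 > 0. Violating.
Others report (5, 11, 5): truth gives 0; report 5 gives 1 > 0. Violating.
Others report (5, 11, 6): truth gives 0; report 5 gives 1 > 0. Violating.
Others report (5, 5, 5): truth gives 0; no alternative beats it.
Others report (5, 5, 6): truth gives 0; no alternative beats it.
(Checking all 27 profiles: 17 have a profitable deviation, 10 do not.)

17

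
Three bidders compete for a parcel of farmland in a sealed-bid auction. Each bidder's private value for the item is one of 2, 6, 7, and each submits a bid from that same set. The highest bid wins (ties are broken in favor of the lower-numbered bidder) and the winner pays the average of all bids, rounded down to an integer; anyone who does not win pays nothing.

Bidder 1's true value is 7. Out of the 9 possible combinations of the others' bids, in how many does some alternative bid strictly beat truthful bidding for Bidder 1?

3

Others bid (2, 2): truth gives 4; bid 2 gives 5 > 4. Violating.
Others bid (2, 6): truth gives 2; bid 6 gives 3 > 2. Violating.
Others bid (6, 2): truth gives 2; bid 6 gives 3 > 2. Violating.
Others bid (2, 7): truth gives 2; no alternative beats it.
Others bid (6, 6): truth gives 1; no alternative beats it.
(Checking all 9 profiles: 3 have a profitable deviation, 6 do not.)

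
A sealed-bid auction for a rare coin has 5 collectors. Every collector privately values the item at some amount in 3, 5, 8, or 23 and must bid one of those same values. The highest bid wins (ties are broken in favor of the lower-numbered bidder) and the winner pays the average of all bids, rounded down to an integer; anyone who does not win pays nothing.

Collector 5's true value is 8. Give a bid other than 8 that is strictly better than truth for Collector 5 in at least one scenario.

Suppose Collector 1 bids 3, Collector 2 bids 3, Collector 3 bids 3 and Collector 4 bids 3.
Bid 8: wins, pays 4, utility 8 - 4 = 4.
Bid 5: wins, pays 3, utility 8 - 3 = 5.
So bidding 5 beats truth here (5 > 4).

5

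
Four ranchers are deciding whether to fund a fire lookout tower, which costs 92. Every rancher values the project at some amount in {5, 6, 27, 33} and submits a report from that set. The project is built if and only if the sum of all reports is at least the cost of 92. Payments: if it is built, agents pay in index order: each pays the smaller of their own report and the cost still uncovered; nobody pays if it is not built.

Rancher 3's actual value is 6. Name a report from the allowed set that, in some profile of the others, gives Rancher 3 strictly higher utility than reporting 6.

Suppose Rancher 1 reports 27, Rancher 2 reports 27 and Rancher 4 reports 33.
Report 6: project built, pays 6, utility 6 - 6 = 0.
Report 5: project built, pays 5, utility 6 - 5 = 1.
So reporting 5 beats truth here (1 > 0).

5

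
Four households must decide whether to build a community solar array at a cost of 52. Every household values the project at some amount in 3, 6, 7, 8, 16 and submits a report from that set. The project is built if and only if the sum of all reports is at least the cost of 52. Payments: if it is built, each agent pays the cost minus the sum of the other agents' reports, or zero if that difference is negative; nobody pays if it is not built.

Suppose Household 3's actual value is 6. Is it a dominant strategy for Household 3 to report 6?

Yes

Check each profile of the others' reports and compare truth against every alternative report.
Others report (16, 16, 16): truth gives 2, best alternative gives 2.
Others report (3, 3, 3): truth gives 0, best alternative gives 0.
Others report (3, 3, 6): truth gives 0, best alternative gives 0.
Others report (3, 3, 7): truth gives 0, best alternative gives 0.
Others report (3, 3, 8): truth gives 0, best alternative gives 0.
Others report (3, 3, 16): truth gives 0, best alternative gives 0.
(Remaining 119 profiles checked similarly; truth is weakly best in each.)
In every case the truthful report is at least as good as any alternative, so it is a dominant strategy.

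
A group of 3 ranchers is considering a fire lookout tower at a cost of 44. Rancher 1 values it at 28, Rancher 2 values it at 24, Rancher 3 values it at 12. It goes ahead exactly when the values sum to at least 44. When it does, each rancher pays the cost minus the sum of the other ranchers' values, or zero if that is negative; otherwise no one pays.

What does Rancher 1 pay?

8

Total value 64 ≥ cost 44, so the project is built.
The other ranchers' values sum to 36.
Cost minus that sum is 44 - 36 = 8.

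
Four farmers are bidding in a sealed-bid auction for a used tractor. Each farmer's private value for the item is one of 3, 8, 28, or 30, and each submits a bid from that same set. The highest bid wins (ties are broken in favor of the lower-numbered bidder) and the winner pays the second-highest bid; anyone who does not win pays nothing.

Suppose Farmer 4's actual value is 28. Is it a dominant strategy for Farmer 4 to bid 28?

Check each profile of the others' bids and compare truth against every alternative bid.
Others bid (3, 3, 3): truth gives 25, best alternative gives 25.
Others bid (3, 3, 8): truth gives 20, best alternative gives 20.
Others bid (3, 8, 3): truth gives 20, best alternative gives 20.
Others bid (3, 8, 8): truth gives 20, best alternative gives 20.
Others bid (8, 3, 3): truth gives 20, best alternative gives 20.
Others bid (8, 3, 8): truth gives 20, best alternative gives 20.
(Remaining 58 profiles checked similarly; truth is weakly best in each.)
In every case the truthful bid is at least as good as any alternative, so it is a dominant strategy.

Yes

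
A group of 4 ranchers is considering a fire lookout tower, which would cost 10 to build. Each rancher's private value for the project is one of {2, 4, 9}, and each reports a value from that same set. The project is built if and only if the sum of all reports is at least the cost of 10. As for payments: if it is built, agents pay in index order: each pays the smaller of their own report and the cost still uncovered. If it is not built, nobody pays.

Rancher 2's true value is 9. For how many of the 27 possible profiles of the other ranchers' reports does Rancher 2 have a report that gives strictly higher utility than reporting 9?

18

Others report (2, 2, 2): truth gives 1; report 4 gives 5 > 1. Violating.
Others report (2, 2, 4): truth gives 1; report 2 gives 7 > 1. Violating.
Others report (2, 2, 9): truth gives 1; report 2 gives 7 > 1. Violating.
Others report (2, 4, 2): truth gives 1; report 2 gives 7 > 1. Violating.
Others report (9, 2, 2): truth gives 8; no alternative beats it.
Others report (9, 2, 4): truth gives 8; no alternative beats it.
(Checking all 27 profiles: 18 have a profitable deviation, 9 do not.)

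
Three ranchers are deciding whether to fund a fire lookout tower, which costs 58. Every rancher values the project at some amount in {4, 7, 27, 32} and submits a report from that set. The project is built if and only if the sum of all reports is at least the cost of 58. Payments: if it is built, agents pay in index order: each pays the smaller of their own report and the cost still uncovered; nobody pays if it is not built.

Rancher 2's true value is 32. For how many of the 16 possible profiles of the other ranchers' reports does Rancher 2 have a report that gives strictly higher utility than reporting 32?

Others report (4, 27): truth gives 0; report 27 gives 5 > 0. Violating.
Others report (4, 32): truth gives 0; report 27 gives 5 > 0. Violating.
Others report (7, 27): truth gives 0; report 27 gives 5 > 0. Violating.
Others report (7, 32): truth gives 0; report 27 gives 5 > 0. Violating.
Others report (4, 4): truth gives 0; no alternative beats it.
Others report (4, 7): truth gives 0; no alternative beats it.
(Checking all 16 profiles: 10 have a profitable deviation, 6 do not.)

10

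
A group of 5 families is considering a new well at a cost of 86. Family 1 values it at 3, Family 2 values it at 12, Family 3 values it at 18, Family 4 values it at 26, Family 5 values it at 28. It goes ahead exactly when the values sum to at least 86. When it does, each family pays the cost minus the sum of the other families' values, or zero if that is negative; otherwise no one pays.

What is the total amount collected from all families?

Total value 87 ≥ cost 86, so it is built.
Family 1: others sum to 84; max(0, 86 - 84) = 2.
Family 2: others sum to 75; max(0, 86 - 75) = 11.
Family 3: others sum to 69; max(0, 86 - 69) = 17.
Family 4: others sum to 61; max(0, 86 - 61) = 25.
Family 5: others sum to 59; max(0, 86 - 59) = 27.
Total collected = 2 + 11 + 17 + 25 + 27 = 82.

82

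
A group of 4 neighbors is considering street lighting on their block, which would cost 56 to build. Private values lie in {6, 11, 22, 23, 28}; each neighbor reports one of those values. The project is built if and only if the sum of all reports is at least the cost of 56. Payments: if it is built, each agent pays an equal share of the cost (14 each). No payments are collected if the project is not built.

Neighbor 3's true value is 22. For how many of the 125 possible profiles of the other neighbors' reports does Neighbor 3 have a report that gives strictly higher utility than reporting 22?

4

Others report (6, 11, 11): truth gives 0; report 28 gives 8 > 0. Violating.
Others report (11, 6, 11): truth gives 0; report 28 gives 8 > 0. Violating.
Others report (11, 11, 6): truth gives 0; report 28 gives 8 > 0. Violating.
Others report (11, 11, 11): truth gives 0; report 23 gives 8 > 0. Violating.
Others report (6, 6, 6): truth gives 0; no alternative beats it.
Others report (6, 6, 11): truth gives 0; no alternative beats it.
(Checking all 125 profiles: 4 have a profitable deviation, 121 do not.)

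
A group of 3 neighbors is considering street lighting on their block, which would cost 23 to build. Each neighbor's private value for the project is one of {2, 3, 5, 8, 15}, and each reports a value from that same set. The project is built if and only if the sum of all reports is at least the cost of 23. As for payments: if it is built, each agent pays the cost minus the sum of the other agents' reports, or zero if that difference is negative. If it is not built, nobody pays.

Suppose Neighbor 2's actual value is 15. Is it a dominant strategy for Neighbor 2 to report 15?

Yes

Check each profile of the others' reports and compare truth against every alternative report.
Others report (5, 8): truth gives 5, best alternative gives 0.
Others report (8, 5): truth gives 5, best alternative gives 0.
Others report (3, 8): truth gives 3, best alternative gives 0.
Others report (8, 3): truth gives 3, best alternative gives 0.
Others report (2, 8): truth gives 2, best alternative gives 0.
Others report (5, 5): truth gives 2, best alternative gives 0.
(Remaining 19 profiles checked similarly; truth is weakly best in each.)
In every case the truthful report is at least as good as any alternative, so it is a dominant strategy.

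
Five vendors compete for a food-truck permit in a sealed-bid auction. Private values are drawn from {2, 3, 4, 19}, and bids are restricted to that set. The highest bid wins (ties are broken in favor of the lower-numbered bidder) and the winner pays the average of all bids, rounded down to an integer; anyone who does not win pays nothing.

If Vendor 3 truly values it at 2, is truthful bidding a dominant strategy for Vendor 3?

Check each profile of the others' bids and compare truth against every alternative bid.
Others bid (2, 2, 2, 2): truth gives 0, best alternative gives 0.
Others bid (2, 2, 2, 3): truth gives 0, best alternative gives 0.
Others bid (2, 2, 2, 4): truth gives 0, best alternative gives 0.
Others bid (2, 2, 2, 19): truth gives 0, best alternative gives 0.
Others bid (2, 2, 3, 2): truth gives 0, best alternative gives 0.
Others bid (2, 2, 3, 3): truth gives 0, best alternative gives 0.
(Remaining 250 profiles checked similarly; truth is weakly best in each.)
In every case the truthful bid is at least as good as any alternative, so it is a dominant strategy.

Yes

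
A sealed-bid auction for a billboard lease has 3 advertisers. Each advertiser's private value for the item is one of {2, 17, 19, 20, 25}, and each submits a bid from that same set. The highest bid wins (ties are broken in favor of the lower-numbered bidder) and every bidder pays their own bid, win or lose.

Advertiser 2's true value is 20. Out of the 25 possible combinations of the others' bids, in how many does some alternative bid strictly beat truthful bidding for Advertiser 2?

19

Others bid (2, 2): truth gives 0; bid 17 gives 3 > 0. Violating.
Others bid (2, 17): truth gives 0; bid 17 gives 3 > 0. Violating.
Others bid (2, 19): truth gives 0; bid 19 gives 1 > 0. Violating.
Others bid (2, 25): truth gives -20; bid 2 gives -2 > -20. Violating.
Others bid (2, 20): truth gives 0; no alternative beats it.
Others bid (17, 20): truth gives 0; no alternative beats it.
(Checking all 25 profiles: 19 have a profitable deviation, 6 do not.)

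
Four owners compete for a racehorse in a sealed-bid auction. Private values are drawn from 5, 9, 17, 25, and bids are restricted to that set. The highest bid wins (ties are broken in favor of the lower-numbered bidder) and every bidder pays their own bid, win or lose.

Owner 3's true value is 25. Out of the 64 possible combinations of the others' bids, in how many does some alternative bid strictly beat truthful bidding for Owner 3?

Others bid (5, 5, 5): truth gives 0; bid 9 gives 16 > 0. Violating.
Others bid (5, 5, 9): truth gives 0; bid 9 gives 16 > 0. Violating.
Others bid (5, 5, 17): truth gives 0; bid 17 gives 8 > 0. Violating.
Others bid (5, 9, 5): truth gives 0; bid 17 gives 8 > 0. Violating.
Others bid (5, 5, 25): truth gives 0; no alternative beats it.
Others bid (5, 9, 25): truth gives 0; no alternative beats it.
(Checking all 64 profiles: 40 have a profitable deviation, 24 do not.)

40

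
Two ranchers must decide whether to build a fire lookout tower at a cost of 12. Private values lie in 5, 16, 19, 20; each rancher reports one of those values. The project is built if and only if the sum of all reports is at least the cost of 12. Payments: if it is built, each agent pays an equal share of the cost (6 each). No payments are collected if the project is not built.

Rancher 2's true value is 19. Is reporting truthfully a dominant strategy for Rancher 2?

Check each profile of the others' reports and compare truth against every alternative report.
Others report (5): truth gives 13, best alternative gives 13.
Others report (16): truth gives 13, best alternative gives 13.
Others report (19): truth gives 13, best alternative gives 13.
Others report (20): truth gives 13, best alternative gives 13.
In every case the truthful report is at least as good as any alternative, so it is a dominant strategy.

Yes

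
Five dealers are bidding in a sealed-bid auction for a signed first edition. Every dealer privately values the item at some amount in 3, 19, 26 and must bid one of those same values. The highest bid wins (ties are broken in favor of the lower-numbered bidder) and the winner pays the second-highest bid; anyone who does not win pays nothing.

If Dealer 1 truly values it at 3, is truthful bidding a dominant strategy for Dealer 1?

Check each profile of the others' bids and compare truth against every alternative bid.
Others bid (3, 3, 3, 19): truth gives 0, best alternative gives -16.
Others bid (3, 3, 19, 3): truth gives 0, best alternative gives -16.
Others bid (3, 3, 19, 19): truth gives 0, best alternative gives -16.
Others bid (3, 19, 3, 3): truth gives 0, best alternative gives -16.
Others bid (3, 19, 3, 19): truth gives 0, best alternative gives -16.
Others bid (3, 19, 19, 3): truth gives 0, best alternative gives -16.
(Remaining 75 profiles checked similarly; truth is weakly best in each.)
In every case the truthful bid is at least as good as any alternative, so it is a dominant strategy.

Yes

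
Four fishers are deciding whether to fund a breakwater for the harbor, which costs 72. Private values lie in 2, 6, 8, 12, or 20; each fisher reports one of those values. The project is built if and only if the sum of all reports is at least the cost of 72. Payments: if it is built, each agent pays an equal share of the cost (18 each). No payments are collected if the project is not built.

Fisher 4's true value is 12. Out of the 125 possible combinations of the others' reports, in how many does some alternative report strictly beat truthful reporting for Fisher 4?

1

Others report (20, 20, 20): truth gives -6; report 2 gives 0 > -6. Violating.
Others report (2, 2, 2): truth gives 0; no alternative beats it.
Others report (2, 2, 6): truth gives 0; no alternative beats it.
(Checking all 125 profiles: 1 has a profitable deviation, 124 do not.)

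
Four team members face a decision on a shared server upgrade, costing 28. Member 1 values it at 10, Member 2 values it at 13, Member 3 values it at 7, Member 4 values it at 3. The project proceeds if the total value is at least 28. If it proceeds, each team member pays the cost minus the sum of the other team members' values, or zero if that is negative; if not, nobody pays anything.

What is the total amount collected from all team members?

15

Total value 33 ≥ cost 28, so it is built.
Member 1: others sum to 23; max(0, 28 - 23) = 5.
Member 2: others sum to 20; max(0, 28 - 20) = 8.
Member 3: others sum to 26; max(0, 28 - 26) = 2.
Member 4: others sum to 30; max(0, 28 - 30) = 0.
Total collected = 5 + 8 + 2 + 0 = 15.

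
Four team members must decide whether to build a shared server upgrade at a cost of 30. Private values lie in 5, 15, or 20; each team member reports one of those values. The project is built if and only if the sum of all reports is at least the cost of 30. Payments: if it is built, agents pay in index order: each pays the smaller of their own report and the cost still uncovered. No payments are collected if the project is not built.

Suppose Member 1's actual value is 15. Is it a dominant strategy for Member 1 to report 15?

Consider the case where Member 2 reports 5, Member 3 reports 5 and Member 4 reports 15.
Truthful report 15: project built, pays 15, utility 15 - 15 = 0.
Report 5 instead: project built, pays 5, utility 15 - 5 = 10.
Since 10 > 0, reporting 5 is strictly better here, so truthful reporting is not dominant.

No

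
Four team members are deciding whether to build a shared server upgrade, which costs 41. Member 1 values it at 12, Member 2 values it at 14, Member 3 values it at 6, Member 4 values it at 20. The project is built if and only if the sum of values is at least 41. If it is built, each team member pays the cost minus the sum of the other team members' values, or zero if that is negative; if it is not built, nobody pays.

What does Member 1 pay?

Total value 52 ≥ cost 41, so the project is built.
The other team members' values sum to 40.
Cost minus that sum is 41 - 40 = 1.

1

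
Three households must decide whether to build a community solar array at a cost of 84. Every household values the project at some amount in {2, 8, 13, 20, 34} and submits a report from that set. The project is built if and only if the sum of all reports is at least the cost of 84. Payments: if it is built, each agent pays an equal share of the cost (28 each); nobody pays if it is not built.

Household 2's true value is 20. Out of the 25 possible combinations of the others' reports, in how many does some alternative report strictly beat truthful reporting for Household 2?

1

Others report (34, 34): truth gives -8; report 2 gives 0 > -8. Violating.
Others report (2, 2): truth gives 0; no alternative beats it.
Others report (2, 8): truth gives 0; no alternative beats it.
(Checking all 25 profiles: 1 has a profitable deviation, 24 do not.)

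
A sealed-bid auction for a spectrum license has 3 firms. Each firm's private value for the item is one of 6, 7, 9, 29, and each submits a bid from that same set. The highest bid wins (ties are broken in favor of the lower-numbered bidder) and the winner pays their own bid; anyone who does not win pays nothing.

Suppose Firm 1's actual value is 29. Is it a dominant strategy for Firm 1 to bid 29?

No

Consider the case where Firm 2 bids 6 and Firm 3 bids 6.
Truthful bid 29: wins, pays 29, utility 29 - 29 = 0.
Bid 6 instead: wins, pays 6, utility 29 - 6 = 23.
Since 23 > 0, bidding 6 is strictly better here, so truthful bidding is not dominant.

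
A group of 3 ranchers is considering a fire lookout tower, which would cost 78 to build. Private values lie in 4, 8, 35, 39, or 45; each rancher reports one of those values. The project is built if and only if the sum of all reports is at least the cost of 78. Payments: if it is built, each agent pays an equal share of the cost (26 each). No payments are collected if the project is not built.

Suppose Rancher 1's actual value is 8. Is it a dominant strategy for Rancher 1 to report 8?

No

Consider the case where Rancher 2 reports 35 and Rancher 3 reports 35.
Truthful report 8: project built, pays 26, utility 8 - 26 = -18.
Report 4 instead: project not built, utility 0.
Since 0 > -18, reporting 4 is strictly better here, so truthful reporting is not dominant.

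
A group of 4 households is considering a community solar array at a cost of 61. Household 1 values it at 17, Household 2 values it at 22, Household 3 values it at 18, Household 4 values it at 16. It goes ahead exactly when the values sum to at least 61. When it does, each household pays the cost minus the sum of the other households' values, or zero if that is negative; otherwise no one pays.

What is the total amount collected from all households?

Total value 73 ≥ cost 61, so it is built.
Household 1: others sum to 56; max(0, 61 - 56) = 5.
Household 2: others sum to 51; max(0, 61 - 51) = 10.
Household 3: others sum to 55; max(0, 61 - 55) = 6.
Household 4: others sum to 57; max(0, 61 - 57) = 4.
Total collected = 5 + 10 + 6 + 4 = 25.

25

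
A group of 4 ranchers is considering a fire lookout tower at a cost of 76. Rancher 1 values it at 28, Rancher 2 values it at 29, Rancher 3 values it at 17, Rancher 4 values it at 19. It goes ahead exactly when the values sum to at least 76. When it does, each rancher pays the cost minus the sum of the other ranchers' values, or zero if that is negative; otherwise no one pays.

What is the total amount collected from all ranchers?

25

Total value 93 ≥ cost 76, so it is built.
Rancher 1: others sum to 65; max(0, 76 - 65) = 11.
Rancher 2: others sum to 64; max(0, 76 - 64) = 12.
Rancher 3: others sum to 76; max(0, 76 - 76) = 0.
Rancher 4: others sum to 74; max(0, 76 - 74) = 2.
Total collected = 11 + 12 + 0 + 2 = 25.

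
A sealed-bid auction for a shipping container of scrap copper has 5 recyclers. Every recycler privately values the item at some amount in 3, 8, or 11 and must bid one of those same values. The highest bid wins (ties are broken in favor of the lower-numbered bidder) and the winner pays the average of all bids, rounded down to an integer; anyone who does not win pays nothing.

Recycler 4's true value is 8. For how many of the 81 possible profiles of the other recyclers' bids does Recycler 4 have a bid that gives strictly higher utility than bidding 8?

Others bid (3, 3, 3, 11): truth gives 0; bid 11 gives 2 > 0. Violating.
Others bid (3, 3, 8, 3): truth gives 0; bid 11 gives 3 > 0. Violating.
Others bid (3, 3, 8, 8): truth gives 0; bid 11 gives 2 > 0. Violating.
Others bid (3, 3, 8, 11): truth gives 0; bid 11 gives 1 > 0. Violating.
Others bid (3, 3, 3, 3): truth gives 4; no alternative beats it.
Others bid (3, 3, 3, 8): truth gives 3; no alternative beats it.
(Checking all 81 profiles: 17 have a profitable deviation, 64 do not.)

17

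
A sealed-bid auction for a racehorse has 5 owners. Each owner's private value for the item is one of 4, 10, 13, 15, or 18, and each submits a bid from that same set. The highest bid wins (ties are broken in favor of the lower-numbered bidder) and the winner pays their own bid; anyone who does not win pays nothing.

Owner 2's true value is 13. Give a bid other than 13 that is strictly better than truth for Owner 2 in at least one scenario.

Suppose Owner 1 bids 4, Owner 3 bids 4, Owner 4 bids 4 and Owner 5 bids 4.
Bid 13: wins, pays 13, utility 13 - 13 = 0.
Bid 10: wins, pays 10, utility 13 - 10 = 3.
So bidding 10 beats truth here (3 > 0).

10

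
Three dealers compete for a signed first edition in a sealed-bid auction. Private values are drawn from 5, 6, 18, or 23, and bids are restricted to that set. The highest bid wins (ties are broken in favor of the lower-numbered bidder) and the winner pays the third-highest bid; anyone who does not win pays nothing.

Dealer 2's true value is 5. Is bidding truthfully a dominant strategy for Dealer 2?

Check each profile of the others' bids and compare truth against every alternative bid.
Others bid (5, 5): truth gives 0, best alternative gives 0.
Others bid (5, 6): truth gives 0, best alternative gives 0.
Others bid (5, 18): truth gives 0, best alternative gives 0.
Others bid (5, 23): truth gives 0, best alternative gives 0.
Others bid (6, 5): truth gives 0, best alternative gives 0.
Others bid (6, 6): truth gives 0, best alternative gives 0.
(Remaining 10 profiles checked similarly; truth is weakly best in each.)
In every case the truthful bid is at least as good as any alternative, so it is a dominant strategy.

Yes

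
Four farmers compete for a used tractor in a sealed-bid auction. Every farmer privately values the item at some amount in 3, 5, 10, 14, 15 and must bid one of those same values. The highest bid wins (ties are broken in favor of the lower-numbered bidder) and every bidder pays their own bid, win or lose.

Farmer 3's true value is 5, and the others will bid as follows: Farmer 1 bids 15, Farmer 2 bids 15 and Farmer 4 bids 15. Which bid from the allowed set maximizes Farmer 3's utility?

3

Bid 3: loses but pays 3, utility -3.
Bid 5: loses but pays 5, utility -5.
Bid 10: loses but pays 10, utility -10.
Bid 14: loses but pays 14, utility -14.
Bid 15: loses but pays 15, utility -15.
The best choice is 3 with utility -3.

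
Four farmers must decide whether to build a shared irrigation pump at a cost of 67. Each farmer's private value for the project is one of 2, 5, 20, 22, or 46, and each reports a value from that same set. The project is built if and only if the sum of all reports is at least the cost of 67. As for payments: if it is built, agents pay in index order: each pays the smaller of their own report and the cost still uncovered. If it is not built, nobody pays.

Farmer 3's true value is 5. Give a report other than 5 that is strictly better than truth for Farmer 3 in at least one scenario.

Suppose Farmer 1 reports 2, Farmer 2 reports 20 and Farmer 4 reports 46.
Report 5: project built, pays 5, utility 5 - 5 = 0.
Report 2: project built, pays 2, utility 5 - 2 = 3.
So reporting 2 beats truth here (3 > 0).

2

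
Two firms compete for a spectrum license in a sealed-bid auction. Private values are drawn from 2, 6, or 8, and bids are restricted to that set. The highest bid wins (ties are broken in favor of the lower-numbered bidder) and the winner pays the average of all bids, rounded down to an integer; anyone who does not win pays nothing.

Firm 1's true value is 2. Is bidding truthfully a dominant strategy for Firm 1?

Yes

Check each profile of the others' bids and compare truth against every alternative bid.
Others bid (6): truth gives 0, best alternative gives -4.
Others bid (2): truth gives 0, best alternative gives -2.
Others bid (8): truth gives 0, best alternative gives 0.
In every case the truthful bid is at least as good as any alternative, so it is a dominant strategy.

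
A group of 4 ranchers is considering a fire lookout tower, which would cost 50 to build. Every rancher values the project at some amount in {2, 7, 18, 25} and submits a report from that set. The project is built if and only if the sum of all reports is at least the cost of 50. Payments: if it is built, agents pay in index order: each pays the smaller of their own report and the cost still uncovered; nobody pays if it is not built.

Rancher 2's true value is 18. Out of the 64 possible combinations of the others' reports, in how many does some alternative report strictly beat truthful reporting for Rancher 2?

Others report (2, 18, 25): truth gives 0; report 7 gives 11 > 0. Violating.
Others report (2, 25, 18): truth gives 0; report 7 gives 11 > 0. Violating.
Others report (2, 25, 25): truth gives 0; report 2 gives 16 > 0. Violating.
Others report (7, 18, 18): truth gives 0; report 7 gives 11 > 0. Violating.
Others report (2, 2, 2): truth gives 0; no alternative beats it.
Others report (2, 2, 7): truth gives 0; no alternative beats it.
(Checking all 64 profiles: 29 have a profitable deviation, 35 do not.)

29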